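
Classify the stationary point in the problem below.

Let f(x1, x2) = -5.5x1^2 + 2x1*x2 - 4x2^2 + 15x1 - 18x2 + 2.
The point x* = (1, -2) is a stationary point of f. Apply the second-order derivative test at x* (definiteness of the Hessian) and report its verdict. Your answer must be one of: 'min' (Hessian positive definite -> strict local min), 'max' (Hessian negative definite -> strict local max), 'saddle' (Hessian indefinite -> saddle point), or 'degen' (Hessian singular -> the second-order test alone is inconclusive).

Compute the Hessian H = grad^2 f:
  H = [[-11, 2], [2, -8]]
Verify stationarity: grad f(x*) = H x* + g = (0, 0).
Eigenvalues of H: -12, -7.
Both eigenvalues < 0, so H is negative definite -> x* is a strict local max.

max


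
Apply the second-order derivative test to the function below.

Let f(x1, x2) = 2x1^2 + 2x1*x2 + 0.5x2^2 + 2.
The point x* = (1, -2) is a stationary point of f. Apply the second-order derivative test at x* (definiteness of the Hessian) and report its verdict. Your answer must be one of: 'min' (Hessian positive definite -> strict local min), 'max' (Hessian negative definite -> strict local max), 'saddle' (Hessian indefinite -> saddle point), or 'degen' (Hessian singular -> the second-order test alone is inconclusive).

Compute the Hessian H = grad^2 f:
  H = [[4, 2], [2, 1]]
Verify stationarity: grad f(x*) = H x* + g = (0, 0).
Eigenvalues of H: 0, 5.
H has a zero eigenvalue (singular; positive semidefinite but not definite), so H is neither positive definite, negative definite, nor indefinite. The second-order test alone is inconclusive -> degen.
(Indeed, f is constant along the null direction of H through x*, so x* is not a strict local extremum.)

degen


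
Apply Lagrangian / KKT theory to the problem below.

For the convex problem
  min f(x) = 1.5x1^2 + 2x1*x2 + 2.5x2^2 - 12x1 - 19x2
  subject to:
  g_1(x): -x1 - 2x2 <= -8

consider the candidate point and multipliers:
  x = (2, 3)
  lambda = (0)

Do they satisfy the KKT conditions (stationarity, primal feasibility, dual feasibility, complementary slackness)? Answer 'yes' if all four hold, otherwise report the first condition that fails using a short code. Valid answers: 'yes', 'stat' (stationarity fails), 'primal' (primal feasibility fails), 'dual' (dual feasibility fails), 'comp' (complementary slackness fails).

Gradient of f: grad f(x) = Q x + c = (0, 0)
Constraint values g_i(x) = a_i^T x - b_i:
  g_1((2, 3)) = 0
Stationarity residual: grad f(x) + sum_i lambda_i a_i = (0, 0)
  -> stationarity OK
Primal feasibility (all g_i <= 0): OK
Dual feasibility (all lambda_i >= 0): OK
Complementary slackness (lambda_i * g_i(x) = 0 for all i): OK

Verdict: yes, KKT holds.

yes


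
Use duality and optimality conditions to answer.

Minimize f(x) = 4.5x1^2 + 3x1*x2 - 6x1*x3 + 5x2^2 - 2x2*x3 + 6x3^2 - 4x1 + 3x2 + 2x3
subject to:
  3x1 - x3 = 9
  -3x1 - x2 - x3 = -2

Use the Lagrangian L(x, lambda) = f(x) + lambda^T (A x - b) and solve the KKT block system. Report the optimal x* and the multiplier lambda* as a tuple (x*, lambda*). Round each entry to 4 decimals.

Form the Lagrangian:
  L(x, lambda) = (1/2) x^T Q x + c^T x + lambda^T (A x - b)
Stationarity (grad_x L = 0): Q x + c + A^T lambda = 0.
Primal feasibility: A x = b.

This gives the KKT block system:
  [ Q   A^T ] [ x     ]   [-c ]
  [ A    0  ] [ lambda ] = [ b ]

Solving the linear system:
  x*      = (2.2788, -2.673, -2.1635)
  lambda* = (-19.7233, -12.566)
  f(x*)   = 65.4581

x* = (2.2788, -2.673, -2.1635), lambda* = (-19.7233, -12.566)


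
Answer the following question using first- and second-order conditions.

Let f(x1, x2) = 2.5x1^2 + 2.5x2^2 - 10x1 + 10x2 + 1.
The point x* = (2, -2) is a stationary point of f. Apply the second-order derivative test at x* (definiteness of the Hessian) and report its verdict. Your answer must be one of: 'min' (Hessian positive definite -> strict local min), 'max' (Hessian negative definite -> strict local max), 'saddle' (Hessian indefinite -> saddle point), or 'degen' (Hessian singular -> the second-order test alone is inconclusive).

Compute the Hessian H = grad^2 f:
  H = [[5, 0], [0, 5]]
Verify stationarity: grad f(x*) = H x* + g = (0, 0).
Eigenvalues of H: 5, 5.
Both eigenvalues > 0, so H is positive definite -> x* is a strict local min.

min


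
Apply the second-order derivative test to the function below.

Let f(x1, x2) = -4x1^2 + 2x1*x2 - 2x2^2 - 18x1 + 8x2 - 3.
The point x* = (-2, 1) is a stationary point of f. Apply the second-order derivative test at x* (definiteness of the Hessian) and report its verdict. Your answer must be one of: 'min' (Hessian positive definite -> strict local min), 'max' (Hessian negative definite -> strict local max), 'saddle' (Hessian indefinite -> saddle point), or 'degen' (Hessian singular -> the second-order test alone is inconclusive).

Compute the Hessian H = grad^2 f:
  H = [[-8, 2], [2, -4]]
Verify stationarity: grad f(x*) = H x* + g = (0, 0).
Eigenvalues of H: -8.8284, -3.1716.
Both eigenvalues < 0, so H is negative definite -> x* is a strict local max.

max


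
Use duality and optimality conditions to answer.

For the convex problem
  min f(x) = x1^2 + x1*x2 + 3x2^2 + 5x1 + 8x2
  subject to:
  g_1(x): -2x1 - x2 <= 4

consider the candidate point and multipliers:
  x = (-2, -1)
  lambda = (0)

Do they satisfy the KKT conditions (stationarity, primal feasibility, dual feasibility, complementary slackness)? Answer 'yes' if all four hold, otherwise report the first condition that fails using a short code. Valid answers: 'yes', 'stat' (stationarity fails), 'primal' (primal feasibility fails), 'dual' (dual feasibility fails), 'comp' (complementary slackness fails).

Gradient of f: grad f(x) = Q x + c = (0, 0)
Constraint values g_i(x) = a_i^T x - b_i:
  g_1((-2, -1)) = 1
Stationarity residual: grad f(x) + sum_i lambda_i a_i = (0, 0)
  -> stationarity OK
Primal feasibility (all g_i <= 0): FAILS
Dual feasibility (all lambda_i >= 0): OK
Complementary slackness (lambda_i * g_i(x) = 0 for all i): OK

Verdict: the first failing condition is primal_feasibility -> primal.

primal


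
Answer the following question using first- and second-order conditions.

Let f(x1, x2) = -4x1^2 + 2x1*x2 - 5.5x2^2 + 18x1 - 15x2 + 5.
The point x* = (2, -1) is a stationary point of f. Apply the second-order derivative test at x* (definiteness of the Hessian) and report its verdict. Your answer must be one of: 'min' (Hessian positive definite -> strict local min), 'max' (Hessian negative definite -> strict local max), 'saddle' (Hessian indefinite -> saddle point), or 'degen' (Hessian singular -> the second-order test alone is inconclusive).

Compute the Hessian H = grad^2 f:
  H = [[-8, 2], [2, -11]]
Verify stationarity: grad f(x*) = H x* + g = (0, 0).
Eigenvalues of H: -12, -7.
Both eigenvalues < 0, so H is negative definite -> x* is a strict local max.

max


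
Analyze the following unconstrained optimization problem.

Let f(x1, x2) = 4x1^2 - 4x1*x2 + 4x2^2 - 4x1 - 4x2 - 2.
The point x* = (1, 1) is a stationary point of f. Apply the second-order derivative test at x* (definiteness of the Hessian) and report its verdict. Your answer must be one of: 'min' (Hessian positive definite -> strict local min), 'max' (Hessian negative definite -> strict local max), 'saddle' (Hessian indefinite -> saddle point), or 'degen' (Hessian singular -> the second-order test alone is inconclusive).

Compute the Hessian H = grad^2 f:
  H = [[8, -4], [-4, 8]]
Verify stationarity: grad f(x*) = H x* + g = (0, 0).
Eigenvalues of H: 4, 12.
Both eigenvalues > 0, so H is positive definite -> x* is a strict local min.

min


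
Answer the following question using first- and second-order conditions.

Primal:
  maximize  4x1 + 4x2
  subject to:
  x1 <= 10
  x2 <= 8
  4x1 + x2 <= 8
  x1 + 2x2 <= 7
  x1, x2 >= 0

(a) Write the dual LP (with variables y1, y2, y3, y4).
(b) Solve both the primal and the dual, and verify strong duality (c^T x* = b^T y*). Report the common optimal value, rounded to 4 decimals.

The standard primal-dual pair for 'max c^T x s.t. A x <= b, x >= 0' is:
  Dual:  min b^T y  s.t.  A^T y >= c,  y >= 0.

So the dual LP is:
  minimize  10y1 + 8y2 + 8y3 + 7y4
  subject to:
    y1 + 4y3 + y4 >= 4
    y2 + y3 + 2y4 >= 4
    y1, y2, y3, y4 >= 0

Solving the primal: x* = (1.2857, 2.8571).
  primal value c^T x* = 16.5714.
Solving the dual: y* = (0, 0, 0.5714, 1.7143).
  dual value b^T y* = 16.5714.
Strong duality: c^T x* = b^T y*. Confirmed.

16.5714


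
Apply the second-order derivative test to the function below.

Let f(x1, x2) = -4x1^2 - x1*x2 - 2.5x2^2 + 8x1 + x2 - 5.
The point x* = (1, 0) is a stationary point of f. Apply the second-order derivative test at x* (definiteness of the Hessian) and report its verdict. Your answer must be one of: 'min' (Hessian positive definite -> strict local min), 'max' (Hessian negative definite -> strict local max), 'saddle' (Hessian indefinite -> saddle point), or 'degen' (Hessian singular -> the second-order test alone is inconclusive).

Compute the Hessian H = grad^2 f:
  H = [[-8, -1], [-1, -5]]
Verify stationarity: grad f(x*) = H x* + g = (0, 0).
Eigenvalues of H: -8.3028, -4.6972.
Both eigenvalues < 0, so H is negative definite -> x* is a strict local max.

max


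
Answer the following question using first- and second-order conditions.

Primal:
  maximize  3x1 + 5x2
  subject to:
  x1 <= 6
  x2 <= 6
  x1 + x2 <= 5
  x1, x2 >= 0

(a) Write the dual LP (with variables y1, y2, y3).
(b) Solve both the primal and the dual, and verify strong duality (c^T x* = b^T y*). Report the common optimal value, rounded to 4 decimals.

The standard primal-dual pair for 'max c^T x s.t. A x <= b, x >= 0' is:
  Dual:  min b^T y  s.t.  A^T y >= c,  y >= 0.

So the dual LP is:
  minimize  6y1 + 6y2 + 5y3
  subject to:
    y1 + y3 >= 3
    y2 + y3 >= 5
    y1, y2, y3 >= 0

Solving the primal: x* = (0, 5).
  primal value c^T x* = 25.
Solving the dual: y* = (0, 0, 5).
  dual value b^T y* = 25.
Strong duality: c^T x* = b^T y*. Confirmed.

25


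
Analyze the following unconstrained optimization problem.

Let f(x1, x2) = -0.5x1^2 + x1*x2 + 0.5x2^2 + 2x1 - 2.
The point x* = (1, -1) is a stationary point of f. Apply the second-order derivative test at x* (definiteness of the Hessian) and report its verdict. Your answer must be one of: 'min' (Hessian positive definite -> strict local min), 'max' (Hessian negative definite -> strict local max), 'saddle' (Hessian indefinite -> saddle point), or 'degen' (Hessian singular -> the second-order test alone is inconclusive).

Compute the Hessian H = grad^2 f:
  H = [[-1, 1], [1, 1]]
Verify stationarity: grad f(x*) = H x* + g = (0, 0).
Eigenvalues of H: -1.4142, 1.4142.
Eigenvalues have mixed signs, so H is indefinite -> x* is a saddle point.

saddle


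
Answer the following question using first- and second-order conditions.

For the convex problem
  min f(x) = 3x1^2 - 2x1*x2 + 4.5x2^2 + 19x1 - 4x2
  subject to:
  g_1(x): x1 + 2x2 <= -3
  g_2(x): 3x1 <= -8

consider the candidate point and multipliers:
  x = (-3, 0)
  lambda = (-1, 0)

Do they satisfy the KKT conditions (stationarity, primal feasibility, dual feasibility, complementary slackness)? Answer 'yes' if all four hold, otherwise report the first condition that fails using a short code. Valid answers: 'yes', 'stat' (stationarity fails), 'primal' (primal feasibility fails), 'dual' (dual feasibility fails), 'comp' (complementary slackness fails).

Gradient of f: grad f(x) = Q x + c = (1, 2)
Constraint values g_i(x) = a_i^T x - b_i:
  g_1((-3, 0)) = 0
  g_2((-3, 0)) = -1
Stationarity residual: grad f(x) + sum_i lambda_i a_i = (0, 0)
  -> stationarity OK
Primal feasibility (all g_i <= 0): OK
Dual feasibility (all lambda_i >= 0): FAILS
Complementary slackness (lambda_i * g_i(x) = 0 for all i): OK

Verdict: the first failing condition is dual_feasibility -> dual.

dual


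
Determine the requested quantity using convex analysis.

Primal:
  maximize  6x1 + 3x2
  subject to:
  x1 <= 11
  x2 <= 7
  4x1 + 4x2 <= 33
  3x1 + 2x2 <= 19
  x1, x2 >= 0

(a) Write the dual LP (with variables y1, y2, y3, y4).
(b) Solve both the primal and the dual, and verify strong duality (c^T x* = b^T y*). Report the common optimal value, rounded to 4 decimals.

The standard primal-dual pair for 'max c^T x s.t. A x <= b, x >= 0' is:
  Dual:  min b^T y  s.t.  A^T y >= c,  y >= 0.

So the dual LP is:
  minimize  11y1 + 7y2 + 33y3 + 19y4
  subject to:
    y1 + 4y3 + 3y4 >= 6
    y2 + 4y3 + 2y4 >= 3
    y1, y2, y3, y4 >= 0

Solving the primal: x* = (6.3333, 0).
  primal value c^T x* = 38.
Solving the dual: y* = (0, 0, 0, 2).
  dual value b^T y* = 38.
Strong duality: c^T x* = b^T y*. Confirmed.

38


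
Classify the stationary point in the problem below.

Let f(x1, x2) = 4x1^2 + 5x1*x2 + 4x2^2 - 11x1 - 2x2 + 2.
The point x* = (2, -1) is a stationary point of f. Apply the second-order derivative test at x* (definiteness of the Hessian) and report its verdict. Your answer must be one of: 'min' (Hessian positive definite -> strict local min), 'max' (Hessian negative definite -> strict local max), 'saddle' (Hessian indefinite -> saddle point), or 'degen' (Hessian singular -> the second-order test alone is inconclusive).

Compute the Hessian H = grad^2 f:
  H = [[8, 5], [5, 8]]
Verify stationarity: grad f(x*) = H x* + g = (0, 0).
Eigenvalues of H: 3, 13.
Both eigenvalues > 0, so H is positive definite -> x* is a strict local min.

min


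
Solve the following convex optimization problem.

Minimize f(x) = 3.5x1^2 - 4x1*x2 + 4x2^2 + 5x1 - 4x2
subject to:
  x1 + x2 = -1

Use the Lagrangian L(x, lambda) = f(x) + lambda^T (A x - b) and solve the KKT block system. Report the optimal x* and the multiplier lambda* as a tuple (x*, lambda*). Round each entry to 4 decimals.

Form the Lagrangian:
  L(x, lambda) = (1/2) x^T Q x + c^T x + lambda^T (A x - b)
Stationarity (grad_x L = 0): Q x + c + A^T lambda = 0.
Primal feasibility: A x = b.

This gives the KKT block system:
  [ Q   A^T ] [ x     ]   [-c ]
  [ A    0  ] [ lambda ] = [ b ]

Solving the linear system:
  x*      = (-0.913, -0.087)
  lambda* = (1.0435)
  f(x*)   = -1.587

x* = (-0.913, -0.087), lambda* = (1.0435)


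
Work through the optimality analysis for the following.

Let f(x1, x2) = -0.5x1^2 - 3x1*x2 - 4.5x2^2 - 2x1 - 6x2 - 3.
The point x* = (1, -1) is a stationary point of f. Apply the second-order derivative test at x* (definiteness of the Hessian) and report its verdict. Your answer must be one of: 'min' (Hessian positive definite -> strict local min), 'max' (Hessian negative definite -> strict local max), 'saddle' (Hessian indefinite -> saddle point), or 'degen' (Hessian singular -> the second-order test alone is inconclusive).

Compute the Hessian H = grad^2 f:
  H = [[-1, -3], [-3, -9]]
Verify stationarity: grad f(x*) = H x* + g = (0, 0).
Eigenvalues of H: -10, 0.
H has a zero eigenvalue (singular; negative semidefinite but not definite), so H is neither positive definite, negative definite, nor indefinite. The second-order test alone is inconclusive -> degen.
(Indeed, f is constant along the null direction of H through x*, so x* is not a strict local extremum.)

degen


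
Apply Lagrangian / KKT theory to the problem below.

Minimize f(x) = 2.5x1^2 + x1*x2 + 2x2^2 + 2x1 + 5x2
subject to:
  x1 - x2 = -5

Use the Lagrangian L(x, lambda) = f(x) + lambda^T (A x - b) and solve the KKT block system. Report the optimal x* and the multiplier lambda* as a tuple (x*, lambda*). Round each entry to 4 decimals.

Form the Lagrangian:
  L(x, lambda) = (1/2) x^T Q x + c^T x + lambda^T (A x - b)
Stationarity (grad_x L = 0): Q x + c + A^T lambda = 0.
Primal feasibility: A x = b.

This gives the KKT block system:
  [ Q   A^T ] [ x     ]   [-c ]
  [ A    0  ] [ lambda ] = [ b ]

Solving the linear system:
  x*      = (-2.9091, 2.0909)
  lambda* = (10.4545)
  f(x*)   = 28.4545

x* = (-2.9091, 2.0909), lambda* = (10.4545)


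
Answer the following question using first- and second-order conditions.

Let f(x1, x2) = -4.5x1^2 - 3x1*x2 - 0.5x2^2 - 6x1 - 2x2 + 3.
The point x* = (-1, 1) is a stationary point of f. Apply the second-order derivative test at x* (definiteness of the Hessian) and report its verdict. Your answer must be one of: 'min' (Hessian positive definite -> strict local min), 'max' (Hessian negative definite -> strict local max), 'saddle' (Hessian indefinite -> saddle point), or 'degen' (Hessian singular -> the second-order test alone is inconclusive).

Compute the Hessian H = grad^2 f:
  H = [[-9, -3], [-3, -1]]
Verify stationarity: grad f(x*) = H x* + g = (0, 0).
Eigenvalues of H: -10, 0.
H has a zero eigenvalue (singular; negative semidefinite but not definite), so H is neither positive definite, negative definite, nor indefinite. The second-order test alone is inconclusive -> degen.
(Indeed, f is constant along the null direction of H through x*, so x* is not a strict local extremum.)

degen


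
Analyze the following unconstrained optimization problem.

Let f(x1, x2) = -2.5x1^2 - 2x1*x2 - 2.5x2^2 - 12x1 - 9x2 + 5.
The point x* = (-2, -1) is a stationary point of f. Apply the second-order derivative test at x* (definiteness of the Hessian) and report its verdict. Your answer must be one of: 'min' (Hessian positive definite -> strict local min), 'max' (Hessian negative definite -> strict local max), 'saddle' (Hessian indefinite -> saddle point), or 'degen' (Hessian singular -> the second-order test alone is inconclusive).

Compute the Hessian H = grad^2 f:
  H = [[-5, -2], [-2, -5]]
Verify stationarity: grad f(x*) = H x* + g = (0, 0).
Eigenvalues of H: -7, -3.
Both eigenvalues < 0, so H is negative definite -> x* is a strict local max.

max


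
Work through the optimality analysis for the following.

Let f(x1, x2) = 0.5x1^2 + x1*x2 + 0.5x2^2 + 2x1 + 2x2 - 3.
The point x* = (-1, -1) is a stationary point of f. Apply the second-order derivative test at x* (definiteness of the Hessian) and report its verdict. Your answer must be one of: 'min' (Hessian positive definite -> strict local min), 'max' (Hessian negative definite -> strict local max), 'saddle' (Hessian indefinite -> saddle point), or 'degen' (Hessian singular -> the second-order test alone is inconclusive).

Compute the Hessian H = grad^2 f:
  H = [[1, 1], [1, 1]]
Verify stationarity: grad f(x*) = H x* + g = (0, 0).
Eigenvalues of H: 0, 2.
H has a zero eigenvalue (singular; positive semidefinite but not definite), so H is neither positive definite, negative definite, nor indefinite. The second-order test alone is inconclusive -> degen.
(Indeed, f is constant along the null direction of H through x*, so x* is not a strict local extremum.)

degen


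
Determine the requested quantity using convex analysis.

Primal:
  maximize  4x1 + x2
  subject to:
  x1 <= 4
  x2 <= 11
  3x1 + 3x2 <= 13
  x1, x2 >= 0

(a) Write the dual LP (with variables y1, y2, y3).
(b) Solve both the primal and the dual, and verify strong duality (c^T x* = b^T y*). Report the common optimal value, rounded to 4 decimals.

The standard primal-dual pair for 'max c^T x s.t. A x <= b, x >= 0' is:
  Dual:  min b^T y  s.t.  A^T y >= c,  y >= 0.

So the dual LP is:
  minimize  4y1 + 11y2 + 13y3
  subject to:
    y1 + 3y3 >= 4
    y2 + 3y3 >= 1
    y1, y2, y3 >= 0

Solving the primal: x* = (4, 0.3333).
  primal value c^T x* = 16.3333.
Solving the dual: y* = (3, 0, 0.3333).
  dual value b^T y* = 16.3333.
Strong duality: c^T x* = b^T y*. Confirmed.

16.3333


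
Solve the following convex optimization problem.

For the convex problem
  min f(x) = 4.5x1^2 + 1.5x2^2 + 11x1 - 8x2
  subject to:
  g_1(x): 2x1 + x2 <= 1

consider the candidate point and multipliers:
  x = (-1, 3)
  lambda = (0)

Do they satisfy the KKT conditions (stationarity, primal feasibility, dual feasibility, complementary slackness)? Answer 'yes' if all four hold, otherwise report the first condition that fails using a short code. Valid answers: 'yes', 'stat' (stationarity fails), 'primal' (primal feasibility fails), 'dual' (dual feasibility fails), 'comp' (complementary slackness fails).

Gradient of f: grad f(x) = Q x + c = (2, 1)
Constraint values g_i(x) = a_i^T x - b_i:
  g_1((-1, 3)) = 0
Stationarity residual: grad f(x) + sum_i lambda_i a_i = (2, 1)
  -> stationarity FAILS
Primal feasibility (all g_i <= 0): OK
Dual feasibility (all lambda_i >= 0): OK
Complementary slackness (lambda_i * g_i(x) = 0 for all i): OK

Verdict: the first failing condition is stationarity -> stat.

stat


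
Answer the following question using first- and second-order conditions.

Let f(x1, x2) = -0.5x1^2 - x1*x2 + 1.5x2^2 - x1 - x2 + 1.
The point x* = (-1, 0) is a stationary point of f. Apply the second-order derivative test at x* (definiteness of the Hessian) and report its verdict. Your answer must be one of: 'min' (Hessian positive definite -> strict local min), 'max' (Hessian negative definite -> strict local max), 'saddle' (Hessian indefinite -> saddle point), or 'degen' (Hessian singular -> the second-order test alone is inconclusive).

Compute the Hessian H = grad^2 f:
  H = [[-1, -1], [-1, 3]]
Verify stationarity: grad f(x*) = H x* + g = (0, 0).
Eigenvalues of H: -1.2361, 3.2361.
Eigenvalues have mixed signs, so H is indefinite -> x* is a saddle point.

saddle


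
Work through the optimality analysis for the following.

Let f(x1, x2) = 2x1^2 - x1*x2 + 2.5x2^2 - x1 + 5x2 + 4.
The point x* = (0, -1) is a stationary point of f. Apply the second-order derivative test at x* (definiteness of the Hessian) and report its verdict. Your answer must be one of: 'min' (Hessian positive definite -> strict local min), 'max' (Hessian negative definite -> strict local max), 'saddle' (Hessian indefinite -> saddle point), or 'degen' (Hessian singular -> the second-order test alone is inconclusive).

Compute the Hessian H = grad^2 f:
  H = [[4, -1], [-1, 5]]
Verify stationarity: grad f(x*) = H x* + g = (0, 0).
Eigenvalues of H: 3.382, 5.618.
Both eigenvalues > 0, so H is positive definite -> x* is a strict local min.

min


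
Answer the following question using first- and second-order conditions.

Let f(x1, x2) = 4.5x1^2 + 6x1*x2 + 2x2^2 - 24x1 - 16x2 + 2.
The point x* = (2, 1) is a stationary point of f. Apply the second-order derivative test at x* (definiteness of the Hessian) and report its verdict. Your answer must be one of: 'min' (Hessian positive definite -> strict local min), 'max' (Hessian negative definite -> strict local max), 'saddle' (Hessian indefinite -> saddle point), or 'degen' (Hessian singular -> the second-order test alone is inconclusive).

Compute the Hessian H = grad^2 f:
  H = [[9, 6], [6, 4]]
Verify stationarity: grad f(x*) = H x* + g = (0, 0).
Eigenvalues of H: 0, 13.
H has a zero eigenvalue (singular; positive semidefinite but not definite), so H is neither positive definite, negative definite, nor indefinite. The second-order test alone is inconclusive -> degen.
(Indeed, f is constant along the null direction of H through x*, so x* is not a strict local extremum.)

degen


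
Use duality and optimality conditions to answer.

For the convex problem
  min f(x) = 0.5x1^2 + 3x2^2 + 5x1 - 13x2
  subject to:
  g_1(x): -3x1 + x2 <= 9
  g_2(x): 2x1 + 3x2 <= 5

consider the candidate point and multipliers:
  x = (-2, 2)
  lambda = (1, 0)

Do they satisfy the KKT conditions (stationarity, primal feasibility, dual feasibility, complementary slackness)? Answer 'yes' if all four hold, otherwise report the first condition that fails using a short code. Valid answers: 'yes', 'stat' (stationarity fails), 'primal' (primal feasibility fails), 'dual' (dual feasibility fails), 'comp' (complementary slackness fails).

Gradient of f: grad f(x) = Q x + c = (3, -1)
Constraint values g_i(x) = a_i^T x - b_i:
  g_1((-2, 2)) = -1
  g_2((-2, 2)) = -3
Stationarity residual: grad f(x) + sum_i lambda_i a_i = (0, 0)
  -> stationarity OK
Primal feasibility (all g_i <= 0): OK
Dual feasibility (all lambda_i >= 0): OK
Complementary slackness (lambda_i * g_i(x) = 0 for all i): FAILS

Verdict: the first failing condition is complementary_slackness -> comp.

comp


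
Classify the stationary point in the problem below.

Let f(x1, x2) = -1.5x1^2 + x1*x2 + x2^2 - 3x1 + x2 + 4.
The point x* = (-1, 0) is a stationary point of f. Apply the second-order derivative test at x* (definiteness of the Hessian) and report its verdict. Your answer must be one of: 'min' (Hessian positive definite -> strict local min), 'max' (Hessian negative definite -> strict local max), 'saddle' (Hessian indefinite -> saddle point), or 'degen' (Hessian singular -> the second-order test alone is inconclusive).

Compute the Hessian H = grad^2 f:
  H = [[-3, 1], [1, 2]]
Verify stationarity: grad f(x*) = H x* + g = (0, 0).
Eigenvalues of H: -3.1926, 2.1926.
Eigenvalues have mixed signs, so H is indefinite -> x* is a saddle point.

saddle


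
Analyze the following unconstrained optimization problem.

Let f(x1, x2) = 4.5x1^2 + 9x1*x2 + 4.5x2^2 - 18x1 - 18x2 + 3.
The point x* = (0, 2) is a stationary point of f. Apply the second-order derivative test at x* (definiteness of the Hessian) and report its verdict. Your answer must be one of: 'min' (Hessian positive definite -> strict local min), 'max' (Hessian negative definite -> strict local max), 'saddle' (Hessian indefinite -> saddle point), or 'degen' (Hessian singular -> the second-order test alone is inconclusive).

Compute the Hessian H = grad^2 f:
  H = [[9, 9], [9, 9]]
Verify stationarity: grad f(x*) = H x* + g = (0, 0).
Eigenvalues of H: 0, 18.
H has a zero eigenvalue (singular; positive semidefinite but not definite), so H is neither positive definite, negative definite, nor indefinite. The second-order test alone is inconclusive -> degen.
(Indeed, f is constant along the null direction of H through x*, so x* is not a strict local extremum.)

degen


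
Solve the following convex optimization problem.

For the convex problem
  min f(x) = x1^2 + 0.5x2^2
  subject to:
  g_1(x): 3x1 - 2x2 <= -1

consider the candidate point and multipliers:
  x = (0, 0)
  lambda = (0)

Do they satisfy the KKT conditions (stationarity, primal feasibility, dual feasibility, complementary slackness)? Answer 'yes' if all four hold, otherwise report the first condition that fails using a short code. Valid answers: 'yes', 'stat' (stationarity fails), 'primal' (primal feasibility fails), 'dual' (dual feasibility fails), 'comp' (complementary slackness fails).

Gradient of f: grad f(x) = Q x + c = (0, 0)
Constraint values g_i(x) = a_i^T x - b_i:
  g_1((0, 0)) = 1
Stationarity residual: grad f(x) + sum_i lambda_i a_i = (0, 0)
  -> stationarity OK
Primal feasibility (all g_i <= 0): FAILS
Dual feasibility (all lambda_i >= 0): OK
Complementary slackness (lambda_i * g_i(x) = 0 for all i): OK

Verdict: the first failing condition is primal_feasibility -> primal.

primal


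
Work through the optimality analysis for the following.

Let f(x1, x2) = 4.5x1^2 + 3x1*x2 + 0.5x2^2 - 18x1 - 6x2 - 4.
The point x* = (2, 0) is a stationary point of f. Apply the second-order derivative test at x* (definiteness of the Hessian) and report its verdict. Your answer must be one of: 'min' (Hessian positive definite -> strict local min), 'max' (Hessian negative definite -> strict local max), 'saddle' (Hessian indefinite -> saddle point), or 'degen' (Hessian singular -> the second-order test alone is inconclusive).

Compute the Hessian H = grad^2 f:
  H = [[9, 3], [3, 1]]
Verify stationarity: grad f(x*) = H x* + g = (0, 0).
Eigenvalues of H: 0, 10.
H has a zero eigenvalue (singular; positive semidefinite but not definite), so H is neither positive definite, negative definite, nor indefinite. The second-order test alone is inconclusive -> degen.
(Indeed, f is constant along the null direction of H through x*, so x* is not a strict local extremum.)

degen


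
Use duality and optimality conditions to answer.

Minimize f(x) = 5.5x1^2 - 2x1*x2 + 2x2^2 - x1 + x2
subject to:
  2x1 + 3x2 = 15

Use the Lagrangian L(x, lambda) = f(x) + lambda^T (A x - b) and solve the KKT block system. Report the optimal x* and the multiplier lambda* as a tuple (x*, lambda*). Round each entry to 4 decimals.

Form the Lagrangian:
  L(x, lambda) = (1/2) x^T Q x + c^T x + lambda^T (A x - b)
Stationarity (grad_x L = 0): Q x + c + A^T lambda = 0.
Primal feasibility: A x = b.

This gives the KKT block system:
  [ Q   A^T ] [ x     ]   [-c ]
  [ A    0  ] [ lambda ] = [ b ]

Solving the linear system:
  x*      = (1.6187, 3.9209)
  lambda* = (-4.482)
  f(x*)   = 34.7662

x* = (1.6187, 3.9209), lambda* = (-4.482)


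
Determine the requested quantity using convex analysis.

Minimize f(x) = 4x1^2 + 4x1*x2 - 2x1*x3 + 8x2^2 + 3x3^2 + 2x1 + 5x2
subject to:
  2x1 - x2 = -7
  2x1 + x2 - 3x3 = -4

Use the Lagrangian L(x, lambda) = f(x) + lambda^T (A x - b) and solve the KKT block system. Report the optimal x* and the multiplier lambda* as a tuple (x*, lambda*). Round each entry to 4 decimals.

Form the Lagrangian:
  L(x, lambda) = (1/2) x^T Q x + c^T x + lambda^T (A x - b)
Stationarity (grad_x L = 0): Q x + c + A^T lambda = 0.
Primal feasibility: A x = b.

This gives the KKT block system:
  [ Q   A^T ] [ x     ]   [-c ]
  [ A    0  ] [ lambda ] = [ b ]

Solving the linear system:
  x*      = (-3.0643, 0.8714, -0.419)
  lambda* = (7.8905, 1.2048)
  f(x*)   = 29.1405

x* = (-3.0643, 0.8714, -0.419), lambda* = (7.8905, 1.2048)


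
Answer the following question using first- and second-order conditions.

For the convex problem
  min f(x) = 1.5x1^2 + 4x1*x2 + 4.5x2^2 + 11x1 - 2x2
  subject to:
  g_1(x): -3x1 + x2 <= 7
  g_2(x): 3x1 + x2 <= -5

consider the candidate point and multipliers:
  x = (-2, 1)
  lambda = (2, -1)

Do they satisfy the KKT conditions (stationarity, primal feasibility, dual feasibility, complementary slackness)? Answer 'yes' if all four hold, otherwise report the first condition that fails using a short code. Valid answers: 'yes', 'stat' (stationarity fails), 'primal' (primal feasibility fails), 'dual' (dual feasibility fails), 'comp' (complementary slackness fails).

Gradient of f: grad f(x) = Q x + c = (9, -1)
Constraint values g_i(x) = a_i^T x - b_i:
  g_1((-2, 1)) = 0
  g_2((-2, 1)) = 0
Stationarity residual: grad f(x) + sum_i lambda_i a_i = (0, 0)
  -> stationarity OK
Primal feasibility (all g_i <= 0): OK
Dual feasibility (all lambda_i >= 0): FAILS
Complementary slackness (lambda_i * g_i(x) = 0 for all i): OK

Verdict: the first failing condition is dual_feasibility -> dual.

dual


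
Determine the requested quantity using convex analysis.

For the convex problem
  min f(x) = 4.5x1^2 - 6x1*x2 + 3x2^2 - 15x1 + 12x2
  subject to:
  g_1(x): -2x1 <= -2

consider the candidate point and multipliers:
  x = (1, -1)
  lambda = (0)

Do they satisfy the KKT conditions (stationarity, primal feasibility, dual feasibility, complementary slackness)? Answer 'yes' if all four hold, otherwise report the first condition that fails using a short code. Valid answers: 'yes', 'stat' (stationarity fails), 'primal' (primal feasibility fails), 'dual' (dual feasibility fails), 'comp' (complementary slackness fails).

Gradient of f: grad f(x) = Q x + c = (0, 0)
Constraint values g_i(x) = a_i^T x - b_i:
  g_1((1, -1)) = 0
Stationarity residual: grad f(x) + sum_i lambda_i a_i = (0, 0)
  -> stationarity OK
Primal feasibility (all g_i <= 0): OK
Dual feasibility (all lambda_i >= 0): OK
Complementary slackness (lambda_i * g_i(x) = 0 for all i): OK

Verdict: yes, KKT holds.

yes


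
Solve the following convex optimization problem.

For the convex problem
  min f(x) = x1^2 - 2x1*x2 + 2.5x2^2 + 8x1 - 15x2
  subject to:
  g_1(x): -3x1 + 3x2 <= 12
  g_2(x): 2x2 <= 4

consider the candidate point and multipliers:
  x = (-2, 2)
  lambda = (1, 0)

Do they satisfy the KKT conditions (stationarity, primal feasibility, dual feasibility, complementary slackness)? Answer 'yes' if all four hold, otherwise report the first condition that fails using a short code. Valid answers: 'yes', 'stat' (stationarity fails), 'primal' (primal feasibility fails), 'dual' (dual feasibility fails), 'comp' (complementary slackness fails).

Gradient of f: grad f(x) = Q x + c = (0, -1)
Constraint values g_i(x) = a_i^T x - b_i:
  g_1((-2, 2)) = 0
  g_2((-2, 2)) = 0
Stationarity residual: grad f(x) + sum_i lambda_i a_i = (-3, 2)
  -> stationarity FAILS
Primal feasibility (all g_i <= 0): OK
Dual feasibility (all lambda_i >= 0): OK
Complementary slackness (lambda_i * g_i(x) = 0 for all i): OK

Verdict: the first failing condition is stationarity -> stat.

stat


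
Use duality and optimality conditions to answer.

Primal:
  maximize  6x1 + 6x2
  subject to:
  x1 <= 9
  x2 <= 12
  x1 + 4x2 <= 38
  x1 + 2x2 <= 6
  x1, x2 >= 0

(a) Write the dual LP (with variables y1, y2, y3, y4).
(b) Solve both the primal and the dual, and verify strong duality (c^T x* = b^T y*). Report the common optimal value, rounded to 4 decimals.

The standard primal-dual pair for 'max c^T x s.t. A x <= b, x >= 0' is:
  Dual:  min b^T y  s.t.  A^T y >= c,  y >= 0.

So the dual LP is:
  minimize  9y1 + 12y2 + 38y3 + 6y4
  subject to:
    y1 + y3 + y4 >= 6
    y2 + 4y3 + 2y4 >= 6
    y1, y2, y3, y4 >= 0

Solving the primal: x* = (6, 0).
  primal value c^T x* = 36.
Solving the dual: y* = (0, 0, 0, 6).
  dual value b^T y* = 36.
Strong duality: c^T x* = b^T y*. Confirmed.

36


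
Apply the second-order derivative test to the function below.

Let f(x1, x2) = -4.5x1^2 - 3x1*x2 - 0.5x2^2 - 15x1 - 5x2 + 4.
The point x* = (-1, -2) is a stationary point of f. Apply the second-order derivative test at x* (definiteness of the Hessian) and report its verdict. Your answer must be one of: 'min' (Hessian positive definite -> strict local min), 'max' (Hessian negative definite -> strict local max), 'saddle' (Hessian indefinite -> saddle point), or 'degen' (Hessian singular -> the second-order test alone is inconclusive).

Compute the Hessian H = grad^2 f:
  H = [[-9, -3], [-3, -1]]
Verify stationarity: grad f(x*) = H x* + g = (0, 0).
Eigenvalues of H: -10, 0.
H has a zero eigenvalue (singular; negative semidefinite but not definite), so H is neither positive definite, negative definite, nor indefinite. The second-order test alone is inconclusive -> degen.
(Indeed, f is constant along the null direction of H through x*, so x* is not a strict local extremum.)

degen


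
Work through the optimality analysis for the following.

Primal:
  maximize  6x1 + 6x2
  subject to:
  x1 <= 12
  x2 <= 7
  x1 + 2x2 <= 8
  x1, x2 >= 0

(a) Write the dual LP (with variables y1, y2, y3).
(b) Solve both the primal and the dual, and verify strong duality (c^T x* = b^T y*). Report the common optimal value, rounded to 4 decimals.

The standard primal-dual pair for 'max c^T x s.t. A x <= b, x >= 0' is:
  Dual:  min b^T y  s.t.  A^T y >= c,  y >= 0.

So the dual LP is:
  minimize  12y1 + 7y2 + 8y3
  subject to:
    y1 + y3 >= 6
    y2 + 2y3 >= 6
    y1, y2, y3 >= 0

Solving the primal: x* = (8, 0).
  primal value c^T x* = 48.
Solving the dual: y* = (0, 0, 6).
  dual value b^T y* = 48.
Strong duality: c^T x* = b^T y*. Confirmed.

48


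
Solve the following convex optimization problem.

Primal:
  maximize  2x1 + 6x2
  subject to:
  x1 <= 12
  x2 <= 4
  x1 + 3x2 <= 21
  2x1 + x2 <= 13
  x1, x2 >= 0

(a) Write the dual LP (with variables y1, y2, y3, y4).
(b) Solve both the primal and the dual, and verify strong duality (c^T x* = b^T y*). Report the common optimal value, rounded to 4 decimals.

The standard primal-dual pair for 'max c^T x s.t. A x <= b, x >= 0' is:
  Dual:  min b^T y  s.t.  A^T y >= c,  y >= 0.

So the dual LP is:
  minimize  12y1 + 4y2 + 21y3 + 13y4
  subject to:
    y1 + y3 + 2y4 >= 2
    y2 + 3y3 + y4 >= 6
    y1, y2, y3, y4 >= 0

Solving the primal: x* = (4.5, 4).
  primal value c^T x* = 33.
Solving the dual: y* = (0, 5, 0, 1).
  dual value b^T y* = 33.
Strong duality: c^T x* = b^T y*. Confirmed.

33


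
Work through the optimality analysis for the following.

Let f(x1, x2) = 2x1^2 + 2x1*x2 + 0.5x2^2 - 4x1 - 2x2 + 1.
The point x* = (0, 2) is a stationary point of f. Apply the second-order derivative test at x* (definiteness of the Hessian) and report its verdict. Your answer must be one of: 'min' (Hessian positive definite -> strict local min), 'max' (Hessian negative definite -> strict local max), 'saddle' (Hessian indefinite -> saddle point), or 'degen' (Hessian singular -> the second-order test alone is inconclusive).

Compute the Hessian H = grad^2 f:
  H = [[4, 2], [2, 1]]
Verify stationarity: grad f(x*) = H x* + g = (0, 0).
Eigenvalues of H: 0, 5.
H has a zero eigenvalue (singular; positive semidefinite but not definite), so H is neither positive definite, negative definite, nor indefinite. The second-order test alone is inconclusive -> degen.
(Indeed, f is constant along the null direction of H through x*, so x* is not a strict local extremum.)

degen


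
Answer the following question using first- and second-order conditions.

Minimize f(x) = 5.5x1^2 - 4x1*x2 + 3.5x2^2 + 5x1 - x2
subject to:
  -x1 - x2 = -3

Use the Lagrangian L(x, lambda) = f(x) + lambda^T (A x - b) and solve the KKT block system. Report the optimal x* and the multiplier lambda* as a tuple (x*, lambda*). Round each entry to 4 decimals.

Form the Lagrangian:
  L(x, lambda) = (1/2) x^T Q x + c^T x + lambda^T (A x - b)
Stationarity (grad_x L = 0): Q x + c + A^T lambda = 0.
Primal feasibility: A x = b.

This gives the KKT block system:
  [ Q   A^T ] [ x     ]   [-c ]
  [ A    0  ] [ lambda ] = [ b ]

Solving the linear system:
  x*      = (1.0385, 1.9615)
  lambda* = (8.5769)
  f(x*)   = 14.4808

x* = (1.0385, 1.9615), lambda* = (8.5769)


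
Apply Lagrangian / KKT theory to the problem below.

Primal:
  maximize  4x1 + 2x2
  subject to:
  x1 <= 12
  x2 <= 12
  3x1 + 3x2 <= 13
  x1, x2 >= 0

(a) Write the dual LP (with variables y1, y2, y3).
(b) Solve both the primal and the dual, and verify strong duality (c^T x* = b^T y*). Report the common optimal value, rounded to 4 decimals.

The standard primal-dual pair for 'max c^T x s.t. A x <= b, x >= 0' is:
  Dual:  min b^T y  s.t.  A^T y >= c,  y >= 0.

So the dual LP is:
  minimize  12y1 + 12y2 + 13y3
  subject to:
    y1 + 3y3 >= 4
    y2 + 3y3 >= 2
    y1, y2, y3 >= 0

Solving the primal: x* = (4.3333, 0).
  primal value c^T x* = 17.3333.
Solving the dual: y* = (0, 0, 1.3333).
  dual value b^T y* = 17.3333.
Strong duality: c^T x* = b^T y*. Confirmed.

17.3333


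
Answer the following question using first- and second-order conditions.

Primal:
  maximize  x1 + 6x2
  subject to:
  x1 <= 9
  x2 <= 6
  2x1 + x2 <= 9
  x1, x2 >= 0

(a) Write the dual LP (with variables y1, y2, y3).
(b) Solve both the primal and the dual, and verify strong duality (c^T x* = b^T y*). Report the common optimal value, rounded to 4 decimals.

The standard primal-dual pair for 'max c^T x s.t. A x <= b, x >= 0' is:
  Dual:  min b^T y  s.t.  A^T y >= c,  y >= 0.

So the dual LP is:
  minimize  9y1 + 6y2 + 9y3
  subject to:
    y1 + 2y3 >= 1
    y2 + y3 >= 6
    y1, y2, y3 >= 0

Solving the primal: x* = (1.5, 6).
  primal value c^T x* = 37.5.
Solving the dual: y* = (0, 5.5, 0.5).
  dual value b^T y* = 37.5.
Strong duality: c^T x* = b^T y*. Confirmed.

37.5


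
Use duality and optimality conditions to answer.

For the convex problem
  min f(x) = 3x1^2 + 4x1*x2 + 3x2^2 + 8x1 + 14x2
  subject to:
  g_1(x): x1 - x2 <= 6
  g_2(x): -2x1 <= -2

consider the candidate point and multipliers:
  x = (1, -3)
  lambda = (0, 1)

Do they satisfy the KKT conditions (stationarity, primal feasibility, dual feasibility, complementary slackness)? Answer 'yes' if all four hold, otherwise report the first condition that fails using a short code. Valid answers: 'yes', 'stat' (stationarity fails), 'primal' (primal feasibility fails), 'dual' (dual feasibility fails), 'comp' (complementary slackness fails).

Gradient of f: grad f(x) = Q x + c = (2, 0)
Constraint values g_i(x) = a_i^T x - b_i:
  g_1((1, -3)) = -2
  g_2((1, -3)) = 0
Stationarity residual: grad f(x) + sum_i lambda_i a_i = (0, 0)
  -> stationarity OK
Primal feasibility (all g_i <= 0): OK
Dual feasibility (all lambda_i >= 0): OK
Complementary slackness (lambda_i * g_i(x) = 0 for all i): OK

Verdict: yes, KKT holds.

yes


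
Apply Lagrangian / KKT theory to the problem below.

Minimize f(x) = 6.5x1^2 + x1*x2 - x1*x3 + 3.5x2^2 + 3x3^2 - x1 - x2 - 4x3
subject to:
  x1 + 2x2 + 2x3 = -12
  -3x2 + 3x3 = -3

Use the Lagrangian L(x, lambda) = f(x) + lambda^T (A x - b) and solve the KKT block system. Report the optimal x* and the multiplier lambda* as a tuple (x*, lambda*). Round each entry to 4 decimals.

Form the Lagrangian:
  L(x, lambda) = (1/2) x^T Q x + c^T x + lambda^T (A x - b)
Stationarity (grad_x L = 0): Q x + c + A^T lambda = 0.
Primal feasibility: A x = b.

This gives the KKT block system:
  [ Q   A^T ] [ x     ]   [-c ]
  [ A    0  ] [ lambda ] = [ b ]

Solving the linear system:
  x*      = (-0.7873, -2.3032, -3.3032)
  lambda* = (10.2353, 0.8537)
  f(x*)   = 70.8439

x* = (-0.7873, -2.3032, -3.3032), lambda* = (10.2353, 0.8537)
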